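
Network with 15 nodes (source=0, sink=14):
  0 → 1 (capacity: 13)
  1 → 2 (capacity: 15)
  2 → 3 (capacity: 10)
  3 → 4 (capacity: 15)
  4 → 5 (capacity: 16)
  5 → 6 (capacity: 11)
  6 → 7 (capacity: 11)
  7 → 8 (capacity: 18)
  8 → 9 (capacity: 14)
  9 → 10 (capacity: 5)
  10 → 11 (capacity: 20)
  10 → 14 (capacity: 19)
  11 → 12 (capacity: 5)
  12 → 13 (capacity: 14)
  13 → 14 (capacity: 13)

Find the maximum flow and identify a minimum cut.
Max flow = 5, Min cut edges: (9,10)

Maximum flow: 5
Minimum cut: (9,10)
Partition: S = [0, 1, 2, 3, 4, 5, 6, 7, 8, 9], T = [10, 11, 12, 13, 14]

Max-flow min-cut theorem verified: both equal 5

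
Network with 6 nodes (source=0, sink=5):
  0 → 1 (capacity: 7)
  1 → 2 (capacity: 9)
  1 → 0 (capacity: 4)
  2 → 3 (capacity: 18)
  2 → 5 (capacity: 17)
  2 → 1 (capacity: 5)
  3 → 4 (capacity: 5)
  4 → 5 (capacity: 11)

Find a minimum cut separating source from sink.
Min cut value = 7, edges: (0,1)

Min cut value: 7
Partition: S = [0], T = [1, 2, 3, 4, 5]
Cut edges: (0,1)

By max-flow min-cut theorem, max flow = min cut = 7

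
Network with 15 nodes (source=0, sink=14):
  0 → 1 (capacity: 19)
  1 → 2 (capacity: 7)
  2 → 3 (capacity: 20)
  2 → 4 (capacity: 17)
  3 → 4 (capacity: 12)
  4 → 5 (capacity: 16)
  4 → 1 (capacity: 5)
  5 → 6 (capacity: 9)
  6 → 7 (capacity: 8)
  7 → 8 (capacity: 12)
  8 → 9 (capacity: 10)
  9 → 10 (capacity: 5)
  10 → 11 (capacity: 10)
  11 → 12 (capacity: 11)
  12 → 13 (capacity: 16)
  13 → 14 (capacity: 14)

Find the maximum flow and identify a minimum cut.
Max flow = 5, Min cut edges: (9,10)

Maximum flow: 5
Minimum cut: (9,10)
Partition: S = [0, 1, 2, 3, 4, 5, 6, 7, 8, 9], T = [10, 11, 12, 13, 14]

Max-flow min-cut theorem verified: both equal 5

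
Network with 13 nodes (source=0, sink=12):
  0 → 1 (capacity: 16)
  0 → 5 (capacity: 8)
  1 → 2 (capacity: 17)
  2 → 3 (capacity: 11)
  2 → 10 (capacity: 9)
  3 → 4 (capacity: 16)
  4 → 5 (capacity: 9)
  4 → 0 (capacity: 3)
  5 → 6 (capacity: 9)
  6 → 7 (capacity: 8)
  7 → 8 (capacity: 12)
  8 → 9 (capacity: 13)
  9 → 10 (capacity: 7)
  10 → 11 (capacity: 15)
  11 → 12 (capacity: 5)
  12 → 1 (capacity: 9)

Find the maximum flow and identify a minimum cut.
Max flow = 5, Min cut edges: (11,12)

Maximum flow: 5
Minimum cut: (11,12)
Partition: S = [0, 1, 2, 3, 4, 5, 6, 7, 8, 9, 10, 11], T = [12]

Max-flow min-cut theorem verified: both equal 5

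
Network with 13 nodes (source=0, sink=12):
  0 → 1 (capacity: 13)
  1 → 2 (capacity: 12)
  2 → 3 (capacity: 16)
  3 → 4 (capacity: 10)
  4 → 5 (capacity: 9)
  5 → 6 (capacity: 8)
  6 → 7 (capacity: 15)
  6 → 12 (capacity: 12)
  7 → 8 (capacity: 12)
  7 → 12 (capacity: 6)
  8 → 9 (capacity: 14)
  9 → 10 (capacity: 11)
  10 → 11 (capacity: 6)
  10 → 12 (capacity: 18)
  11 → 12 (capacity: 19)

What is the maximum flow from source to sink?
Maximum flow = 8

Max flow: 8

Flow assignment:
  0 → 1: 8/13
  1 → 2: 8/12
  2 → 3: 8/16
  3 → 4: 8/10
  4 → 5: 8/9
  5 → 6: 8/8
  6 → 12: 8/12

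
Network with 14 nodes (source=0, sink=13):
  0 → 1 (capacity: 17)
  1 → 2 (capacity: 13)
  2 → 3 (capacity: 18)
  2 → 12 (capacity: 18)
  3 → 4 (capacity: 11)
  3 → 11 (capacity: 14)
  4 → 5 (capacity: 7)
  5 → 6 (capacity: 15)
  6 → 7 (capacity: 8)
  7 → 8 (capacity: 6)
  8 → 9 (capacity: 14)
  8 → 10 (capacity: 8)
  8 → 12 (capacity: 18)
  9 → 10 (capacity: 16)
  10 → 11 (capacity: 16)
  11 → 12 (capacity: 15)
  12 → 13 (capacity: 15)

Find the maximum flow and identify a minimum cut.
Max flow = 13, Min cut edges: (1,2)

Maximum flow: 13
Minimum cut: (1,2)
Partition: S = [0, 1], T = [2, 3, 4, 5, 6, 7, 8, 9, 10, 11, 12, 13]

Max-flow min-cut theorem verified: both equal 13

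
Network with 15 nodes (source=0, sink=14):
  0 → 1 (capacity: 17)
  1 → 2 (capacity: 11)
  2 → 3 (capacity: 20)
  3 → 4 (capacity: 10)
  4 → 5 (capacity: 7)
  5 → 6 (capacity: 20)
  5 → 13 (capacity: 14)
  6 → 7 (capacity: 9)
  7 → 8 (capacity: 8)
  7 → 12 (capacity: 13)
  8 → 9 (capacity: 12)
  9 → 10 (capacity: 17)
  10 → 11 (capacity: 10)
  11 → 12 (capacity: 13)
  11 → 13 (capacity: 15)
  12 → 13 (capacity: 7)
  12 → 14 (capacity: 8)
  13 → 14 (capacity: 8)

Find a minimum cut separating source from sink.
Min cut value = 7, edges: (4,5)

Min cut value: 7
Partition: S = [0, 1, 2, 3, 4], T = [5, 6, 7, 8, 9, 10, 11, 12, 13, 14]
Cut edges: (4,5)

By max-flow min-cut theorem, max flow = min cut = 7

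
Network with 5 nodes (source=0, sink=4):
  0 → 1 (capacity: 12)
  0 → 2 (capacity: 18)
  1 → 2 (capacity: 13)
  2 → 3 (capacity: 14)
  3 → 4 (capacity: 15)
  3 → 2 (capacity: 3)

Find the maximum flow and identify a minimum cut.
Max flow = 14, Min cut edges: (2,3)

Maximum flow: 14
Minimum cut: (2,3)
Partition: S = [0, 1, 2], T = [3, 4]

Max-flow min-cut theorem verified: both equal 14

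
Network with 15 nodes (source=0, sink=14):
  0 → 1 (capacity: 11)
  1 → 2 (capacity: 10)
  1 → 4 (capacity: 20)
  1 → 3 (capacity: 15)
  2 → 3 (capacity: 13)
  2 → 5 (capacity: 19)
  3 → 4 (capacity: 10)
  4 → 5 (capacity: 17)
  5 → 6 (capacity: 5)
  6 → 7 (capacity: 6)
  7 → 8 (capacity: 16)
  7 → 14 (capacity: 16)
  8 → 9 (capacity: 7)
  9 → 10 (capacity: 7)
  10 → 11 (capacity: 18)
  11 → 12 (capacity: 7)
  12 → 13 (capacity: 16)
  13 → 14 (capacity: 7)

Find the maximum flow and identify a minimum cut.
Max flow = 5, Min cut edges: (5,6)

Maximum flow: 5
Minimum cut: (5,6)
Partition: S = [0, 1, 2, 3, 4, 5], T = [6, 7, 8, 9, 10, 11, 12, 13, 14]

Max-flow min-cut theorem verified: both equal 5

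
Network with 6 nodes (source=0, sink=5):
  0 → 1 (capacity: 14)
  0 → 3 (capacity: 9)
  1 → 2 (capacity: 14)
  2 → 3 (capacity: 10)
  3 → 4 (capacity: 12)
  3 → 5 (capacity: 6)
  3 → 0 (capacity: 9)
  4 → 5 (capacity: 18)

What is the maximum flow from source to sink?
Maximum flow = 18

Max flow: 18

Flow assignment:
  0 → 1: 10/14
  0 → 3: 8/9
  1 → 2: 10/14
  2 → 3: 10/10
  3 → 4: 12/12
  3 → 5: 6/6
  4 → 5: 12/18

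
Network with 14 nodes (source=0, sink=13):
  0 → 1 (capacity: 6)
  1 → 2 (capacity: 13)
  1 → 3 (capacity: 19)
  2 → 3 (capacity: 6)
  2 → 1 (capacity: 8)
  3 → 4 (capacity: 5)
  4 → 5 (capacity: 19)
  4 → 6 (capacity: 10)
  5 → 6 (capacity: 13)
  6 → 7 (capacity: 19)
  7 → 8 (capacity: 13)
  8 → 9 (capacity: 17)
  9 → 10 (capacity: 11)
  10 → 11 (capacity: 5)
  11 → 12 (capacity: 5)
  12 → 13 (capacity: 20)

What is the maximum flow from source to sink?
Maximum flow = 5

Max flow: 5

Flow assignment:
  0 → 1: 5/6
  1 → 3: 5/19
  3 → 4: 5/5
  4 → 6: 5/10
  6 → 7: 5/19
  7 → 8: 5/13
  8 → 9: 5/17
  9 → 10: 5/11
  10 → 11: 5/5
  11 → 12: 5/5
  12 → 13: 5/20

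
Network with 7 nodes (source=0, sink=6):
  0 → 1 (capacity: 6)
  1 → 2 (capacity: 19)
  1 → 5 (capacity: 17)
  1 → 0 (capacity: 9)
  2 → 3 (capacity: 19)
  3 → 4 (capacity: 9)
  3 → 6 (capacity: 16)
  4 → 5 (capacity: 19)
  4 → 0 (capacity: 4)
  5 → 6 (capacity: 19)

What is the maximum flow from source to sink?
Maximum flow = 6

Max flow: 6

Flow assignment:
  0 → 1: 6/6
  1 → 5: 6/17
  5 → 6: 6/19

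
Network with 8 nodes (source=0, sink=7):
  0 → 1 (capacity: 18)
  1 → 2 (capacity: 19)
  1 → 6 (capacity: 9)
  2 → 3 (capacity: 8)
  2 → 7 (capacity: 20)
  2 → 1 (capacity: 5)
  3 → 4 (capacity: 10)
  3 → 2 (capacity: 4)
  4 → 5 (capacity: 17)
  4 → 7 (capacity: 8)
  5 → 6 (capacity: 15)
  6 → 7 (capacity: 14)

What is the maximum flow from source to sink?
Maximum flow = 18

Max flow: 18

Flow assignment:
  0 → 1: 18/18
  1 → 2: 18/19
  2 → 7: 18/20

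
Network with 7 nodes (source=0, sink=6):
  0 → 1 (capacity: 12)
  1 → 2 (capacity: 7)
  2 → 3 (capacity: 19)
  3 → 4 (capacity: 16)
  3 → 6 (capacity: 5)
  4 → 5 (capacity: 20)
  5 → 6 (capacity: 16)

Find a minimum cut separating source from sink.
Min cut value = 7, edges: (1,2)

Min cut value: 7
Partition: S = [0, 1], T = [2, 3, 4, 5, 6]
Cut edges: (1,2)

By max-flow min-cut theorem, max flow = min cut = 7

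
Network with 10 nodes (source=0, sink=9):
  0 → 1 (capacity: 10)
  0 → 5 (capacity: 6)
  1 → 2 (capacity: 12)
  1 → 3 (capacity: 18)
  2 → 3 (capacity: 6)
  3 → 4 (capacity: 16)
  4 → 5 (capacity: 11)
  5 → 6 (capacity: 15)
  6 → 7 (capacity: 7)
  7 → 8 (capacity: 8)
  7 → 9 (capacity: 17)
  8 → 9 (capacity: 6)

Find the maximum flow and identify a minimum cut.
Max flow = 7, Min cut edges: (6,7)

Maximum flow: 7
Minimum cut: (6,7)
Partition: S = [0, 1, 2, 3, 4, 5, 6], T = [7, 8, 9]

Max-flow min-cut theorem verified: both equal 7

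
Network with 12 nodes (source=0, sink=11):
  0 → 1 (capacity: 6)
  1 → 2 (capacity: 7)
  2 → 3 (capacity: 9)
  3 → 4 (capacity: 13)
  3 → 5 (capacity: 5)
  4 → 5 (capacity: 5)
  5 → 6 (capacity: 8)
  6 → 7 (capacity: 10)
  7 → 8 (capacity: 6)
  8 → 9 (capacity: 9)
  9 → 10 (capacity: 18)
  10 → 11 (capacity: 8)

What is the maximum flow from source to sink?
Maximum flow = 6

Max flow: 6

Flow assignment:
  0 → 1: 6/6
  1 → 2: 6/7
  2 → 3: 6/9
  3 → 4: 1/13
  3 → 5: 5/5
  4 → 5: 1/5
  5 → 6: 6/8
  6 → 7: 6/10
  7 → 8: 6/6
  8 → 9: 6/9
  9 → 10: 6/18
  10 → 11: 6/8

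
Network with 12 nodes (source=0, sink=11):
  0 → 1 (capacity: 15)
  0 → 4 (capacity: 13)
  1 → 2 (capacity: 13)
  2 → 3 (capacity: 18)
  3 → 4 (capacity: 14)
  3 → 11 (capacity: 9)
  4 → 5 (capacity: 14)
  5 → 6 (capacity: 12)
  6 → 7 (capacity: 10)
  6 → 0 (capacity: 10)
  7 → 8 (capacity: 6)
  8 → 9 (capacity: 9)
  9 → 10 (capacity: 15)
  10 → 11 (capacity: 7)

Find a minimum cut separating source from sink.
Min cut value = 15, edges: (3,11), (7,8)

Min cut value: 15
Partition: S = [0, 1, 2, 3, 4, 5, 6, 7], T = [8, 9, 10, 11]
Cut edges: (3,11), (7,8)

By max-flow min-cut theorem, max flow = min cut = 15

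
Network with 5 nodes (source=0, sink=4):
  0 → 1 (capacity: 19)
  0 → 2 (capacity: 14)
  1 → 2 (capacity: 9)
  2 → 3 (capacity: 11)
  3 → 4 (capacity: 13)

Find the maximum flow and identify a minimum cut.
Max flow = 11, Min cut edges: (2,3)

Maximum flow: 11
Minimum cut: (2,3)
Partition: S = [0, 1, 2], T = [3, 4]

Max-flow min-cut theorem verified: both equal 11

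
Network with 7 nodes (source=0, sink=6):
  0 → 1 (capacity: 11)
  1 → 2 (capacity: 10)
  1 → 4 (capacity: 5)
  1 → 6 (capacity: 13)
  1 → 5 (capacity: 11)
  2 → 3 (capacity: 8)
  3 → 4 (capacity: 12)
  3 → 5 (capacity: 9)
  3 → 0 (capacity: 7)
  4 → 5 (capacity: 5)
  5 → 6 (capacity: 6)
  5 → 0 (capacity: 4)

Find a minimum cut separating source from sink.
Min cut value = 11, edges: (0,1)

Min cut value: 11
Partition: S = [0], T = [1, 2, 3, 4, 5, 6]
Cut edges: (0,1)

By max-flow min-cut theorem, max flow = min cut = 11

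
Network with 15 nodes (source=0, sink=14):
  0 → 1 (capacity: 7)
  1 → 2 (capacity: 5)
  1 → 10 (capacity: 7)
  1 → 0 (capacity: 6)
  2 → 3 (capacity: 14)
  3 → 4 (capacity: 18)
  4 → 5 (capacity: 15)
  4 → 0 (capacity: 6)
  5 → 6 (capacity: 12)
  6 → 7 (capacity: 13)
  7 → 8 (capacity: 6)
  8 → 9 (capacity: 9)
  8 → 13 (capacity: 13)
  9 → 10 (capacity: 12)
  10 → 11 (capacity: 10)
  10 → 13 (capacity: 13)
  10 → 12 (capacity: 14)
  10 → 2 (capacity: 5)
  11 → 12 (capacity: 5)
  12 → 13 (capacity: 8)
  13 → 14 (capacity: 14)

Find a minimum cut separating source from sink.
Min cut value = 7, edges: (0,1)

Min cut value: 7
Partition: S = [0], T = [1, 2, 3, 4, 5, 6, 7, 8, 9, 10, 11, 12, 13, 14]
Cut edges: (0,1)

By max-flow min-cut theorem, max flow = min cut = 7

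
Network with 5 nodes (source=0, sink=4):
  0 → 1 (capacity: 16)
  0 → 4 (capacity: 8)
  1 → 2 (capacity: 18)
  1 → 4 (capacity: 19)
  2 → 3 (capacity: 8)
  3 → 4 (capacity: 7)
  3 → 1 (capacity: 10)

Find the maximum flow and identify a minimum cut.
Max flow = 24, Min cut edges: (0,1), (0,4)

Maximum flow: 24
Minimum cut: (0,1), (0,4)
Partition: S = [0], T = [1, 2, 3, 4]

Max-flow min-cut theorem verified: both equal 24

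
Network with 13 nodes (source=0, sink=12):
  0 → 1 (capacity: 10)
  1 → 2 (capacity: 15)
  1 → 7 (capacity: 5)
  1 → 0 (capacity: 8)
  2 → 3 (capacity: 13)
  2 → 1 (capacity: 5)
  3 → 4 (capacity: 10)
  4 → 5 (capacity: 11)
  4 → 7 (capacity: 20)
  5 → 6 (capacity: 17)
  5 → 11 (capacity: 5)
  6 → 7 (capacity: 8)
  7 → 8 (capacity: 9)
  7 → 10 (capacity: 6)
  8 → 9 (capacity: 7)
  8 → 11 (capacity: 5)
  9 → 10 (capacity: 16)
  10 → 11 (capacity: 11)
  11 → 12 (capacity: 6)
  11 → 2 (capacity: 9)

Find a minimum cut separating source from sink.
Min cut value = 6, edges: (11,12)

Min cut value: 6
Partition: S = [0, 1, 2, 3, 4, 5, 6, 7, 8, 9, 10, 11], T = [12]
Cut edges: (11,12)

By max-flow min-cut theorem, max flow = min cut = 6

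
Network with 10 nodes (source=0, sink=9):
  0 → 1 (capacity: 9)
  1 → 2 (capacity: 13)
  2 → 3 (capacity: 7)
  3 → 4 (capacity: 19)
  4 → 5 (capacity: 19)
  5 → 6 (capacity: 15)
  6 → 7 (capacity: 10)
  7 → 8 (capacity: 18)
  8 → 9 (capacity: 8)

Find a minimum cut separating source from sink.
Min cut value = 7, edges: (2,3)

Min cut value: 7
Partition: S = [0, 1, 2], T = [3, 4, 5, 6, 7, 8, 9]
Cut edges: (2,3)

By max-flow min-cut theorem, max flow = min cut = 7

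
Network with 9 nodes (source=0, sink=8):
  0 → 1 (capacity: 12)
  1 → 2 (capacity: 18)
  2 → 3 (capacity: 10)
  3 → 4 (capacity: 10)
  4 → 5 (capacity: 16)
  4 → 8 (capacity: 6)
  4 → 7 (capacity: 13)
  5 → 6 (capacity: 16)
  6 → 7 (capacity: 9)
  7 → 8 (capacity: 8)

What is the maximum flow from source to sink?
Maximum flow = 10

Max flow: 10

Flow assignment:
  0 → 1: 10/12
  1 → 2: 10/18
  2 → 3: 10/10
  3 → 4: 10/10
  4 → 8: 6/6
  4 → 7: 4/13
  7 → 8: 4/8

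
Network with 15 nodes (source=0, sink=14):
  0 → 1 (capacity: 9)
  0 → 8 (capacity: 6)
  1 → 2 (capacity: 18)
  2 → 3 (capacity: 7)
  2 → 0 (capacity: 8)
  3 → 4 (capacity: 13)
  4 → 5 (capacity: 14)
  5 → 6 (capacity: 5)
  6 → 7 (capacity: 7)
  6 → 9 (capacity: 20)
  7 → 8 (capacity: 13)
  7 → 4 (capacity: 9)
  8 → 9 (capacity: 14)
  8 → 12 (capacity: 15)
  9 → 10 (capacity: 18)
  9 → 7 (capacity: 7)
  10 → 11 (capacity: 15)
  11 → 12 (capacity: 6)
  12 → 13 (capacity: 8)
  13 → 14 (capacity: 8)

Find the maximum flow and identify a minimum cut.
Max flow = 8, Min cut edges: (13,14)

Maximum flow: 8
Minimum cut: (13,14)
Partition: S = [0, 1, 2, 3, 4, 5, 6, 7, 8, 9, 10, 11, 12, 13], T = [14]

Max-flow min-cut theorem verified: both equal 8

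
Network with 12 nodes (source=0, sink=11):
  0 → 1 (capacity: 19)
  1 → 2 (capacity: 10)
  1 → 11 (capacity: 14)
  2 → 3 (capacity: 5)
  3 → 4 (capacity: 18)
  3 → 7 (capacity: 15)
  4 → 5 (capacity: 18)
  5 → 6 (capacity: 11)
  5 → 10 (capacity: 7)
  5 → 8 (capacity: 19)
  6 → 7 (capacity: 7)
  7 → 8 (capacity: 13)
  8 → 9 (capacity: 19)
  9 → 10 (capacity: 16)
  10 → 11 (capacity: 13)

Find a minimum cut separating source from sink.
Min cut value = 19, edges: (1,11), (2,3)

Min cut value: 19
Partition: S = [0, 1, 2], T = [3, 4, 5, 6, 7, 8, 9, 10, 11]
Cut edges: (1,11), (2,3)

By max-flow min-cut theorem, max flow = min cut = 19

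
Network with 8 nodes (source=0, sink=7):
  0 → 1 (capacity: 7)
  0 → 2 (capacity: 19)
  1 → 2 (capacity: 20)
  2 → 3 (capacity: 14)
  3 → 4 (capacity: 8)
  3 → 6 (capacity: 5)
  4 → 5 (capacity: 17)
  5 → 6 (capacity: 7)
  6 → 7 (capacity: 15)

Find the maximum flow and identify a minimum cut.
Max flow = 12, Min cut edges: (3,6), (5,6)

Maximum flow: 12
Minimum cut: (3,6), (5,6)
Partition: S = [0, 1, 2, 3, 4, 5], T = [6, 7]

Max-flow min-cut theorem verified: both equal 12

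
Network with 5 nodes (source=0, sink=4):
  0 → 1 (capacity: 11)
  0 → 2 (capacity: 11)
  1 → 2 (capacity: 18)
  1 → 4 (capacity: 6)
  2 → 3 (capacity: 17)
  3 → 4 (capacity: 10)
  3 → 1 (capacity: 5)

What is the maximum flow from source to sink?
Maximum flow = 16

Max flow: 16

Flow assignment:
  0 → 1: 11/11
  0 → 2: 5/11
  1 → 2: 5/18
  1 → 4: 6/6
  2 → 3: 10/17
  3 → 4: 10/10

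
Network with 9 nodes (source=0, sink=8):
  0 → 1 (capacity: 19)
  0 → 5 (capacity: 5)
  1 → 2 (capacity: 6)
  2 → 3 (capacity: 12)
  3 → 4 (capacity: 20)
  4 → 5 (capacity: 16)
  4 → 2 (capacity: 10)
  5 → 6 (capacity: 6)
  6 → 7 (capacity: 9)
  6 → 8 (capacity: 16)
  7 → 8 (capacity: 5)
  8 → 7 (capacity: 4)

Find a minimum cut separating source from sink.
Min cut value = 6, edges: (5,6)

Min cut value: 6
Partition: S = [0, 1, 2, 3, 4, 5], T = [6, 7, 8]
Cut edges: (5,6)

By max-flow min-cut theorem, max flow = min cut = 6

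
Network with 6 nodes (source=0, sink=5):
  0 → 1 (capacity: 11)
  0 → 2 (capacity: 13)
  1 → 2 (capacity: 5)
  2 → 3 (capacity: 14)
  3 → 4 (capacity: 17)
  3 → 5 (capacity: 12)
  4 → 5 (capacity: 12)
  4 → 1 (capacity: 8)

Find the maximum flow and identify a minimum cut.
Max flow = 14, Min cut edges: (2,3)

Maximum flow: 14
Minimum cut: (2,3)
Partition: S = [0, 1, 2], T = [3, 4, 5]

Max-flow min-cut theorem verified: both equal 14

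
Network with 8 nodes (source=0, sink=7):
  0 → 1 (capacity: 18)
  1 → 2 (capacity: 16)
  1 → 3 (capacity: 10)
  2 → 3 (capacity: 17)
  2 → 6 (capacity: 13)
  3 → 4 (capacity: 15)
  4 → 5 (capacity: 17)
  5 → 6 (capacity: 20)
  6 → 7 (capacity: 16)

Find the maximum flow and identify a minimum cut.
Max flow = 16, Min cut edges: (6,7)

Maximum flow: 16
Minimum cut: (6,7)
Partition: S = [0, 1, 2, 3, 4, 5, 6], T = [7]

Max-flow min-cut theorem verified: both equal 16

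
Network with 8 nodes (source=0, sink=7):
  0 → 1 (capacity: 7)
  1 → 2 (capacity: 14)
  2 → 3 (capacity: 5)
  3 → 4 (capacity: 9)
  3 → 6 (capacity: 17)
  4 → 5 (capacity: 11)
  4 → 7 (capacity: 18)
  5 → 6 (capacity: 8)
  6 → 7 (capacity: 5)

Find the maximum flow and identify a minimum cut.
Max flow = 5, Min cut edges: (2,3)

Maximum flow: 5
Minimum cut: (2,3)
Partition: S = [0, 1, 2], T = [3, 4, 5, 6, 7]

Max-flow min-cut theorem verified: both equal 5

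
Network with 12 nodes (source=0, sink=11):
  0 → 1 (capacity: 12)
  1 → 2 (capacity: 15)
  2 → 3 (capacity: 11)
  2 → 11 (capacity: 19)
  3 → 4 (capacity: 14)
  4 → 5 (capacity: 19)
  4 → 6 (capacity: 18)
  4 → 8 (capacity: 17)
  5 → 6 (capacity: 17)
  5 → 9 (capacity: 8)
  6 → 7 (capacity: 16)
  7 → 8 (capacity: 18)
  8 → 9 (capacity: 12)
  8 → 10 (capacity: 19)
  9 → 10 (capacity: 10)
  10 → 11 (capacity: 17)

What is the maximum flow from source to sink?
Maximum flow = 12

Max flow: 12

Flow assignment:
  0 → 1: 12/12
  1 → 2: 12/15
  2 → 11: 12/19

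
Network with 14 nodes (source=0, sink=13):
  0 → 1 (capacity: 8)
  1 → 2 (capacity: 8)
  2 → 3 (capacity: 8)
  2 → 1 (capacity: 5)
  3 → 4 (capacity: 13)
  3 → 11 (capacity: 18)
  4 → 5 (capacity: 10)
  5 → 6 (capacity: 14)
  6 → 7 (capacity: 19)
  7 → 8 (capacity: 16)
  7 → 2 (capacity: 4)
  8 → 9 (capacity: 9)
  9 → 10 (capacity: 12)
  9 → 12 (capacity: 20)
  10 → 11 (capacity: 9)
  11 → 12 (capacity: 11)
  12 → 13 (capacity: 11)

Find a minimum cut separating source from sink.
Min cut value = 8, edges: (2,3)

Min cut value: 8
Partition: S = [0, 1, 2], T = [3, 4, 5, 6, 7, 8, 9, 10, 11, 12, 13]
Cut edges: (2,3)

By max-flow min-cut theorem, max flow = min cut = 8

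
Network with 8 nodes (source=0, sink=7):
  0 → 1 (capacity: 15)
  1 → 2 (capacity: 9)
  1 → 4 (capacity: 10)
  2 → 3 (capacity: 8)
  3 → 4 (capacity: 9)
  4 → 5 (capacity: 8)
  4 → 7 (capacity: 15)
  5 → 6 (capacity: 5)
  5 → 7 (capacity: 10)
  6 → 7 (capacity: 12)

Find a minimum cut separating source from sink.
Min cut value = 15, edges: (0,1)

Min cut value: 15
Partition: S = [0], T = [1, 2, 3, 4, 5, 6, 7]
Cut edges: (0,1)

By max-flow min-cut theorem, max flow = min cut = 15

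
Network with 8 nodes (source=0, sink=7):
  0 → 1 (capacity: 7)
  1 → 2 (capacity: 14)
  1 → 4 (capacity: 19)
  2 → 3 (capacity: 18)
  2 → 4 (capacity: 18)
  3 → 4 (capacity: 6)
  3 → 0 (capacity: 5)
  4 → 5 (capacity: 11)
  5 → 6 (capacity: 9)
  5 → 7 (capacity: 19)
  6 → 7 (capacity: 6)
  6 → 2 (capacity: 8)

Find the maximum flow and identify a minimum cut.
Max flow = 7, Min cut edges: (0,1)

Maximum flow: 7
Minimum cut: (0,1)
Partition: S = [0], T = [1, 2, 3, 4, 5, 6, 7]

Max-flow min-cut theorem verified: both equal 7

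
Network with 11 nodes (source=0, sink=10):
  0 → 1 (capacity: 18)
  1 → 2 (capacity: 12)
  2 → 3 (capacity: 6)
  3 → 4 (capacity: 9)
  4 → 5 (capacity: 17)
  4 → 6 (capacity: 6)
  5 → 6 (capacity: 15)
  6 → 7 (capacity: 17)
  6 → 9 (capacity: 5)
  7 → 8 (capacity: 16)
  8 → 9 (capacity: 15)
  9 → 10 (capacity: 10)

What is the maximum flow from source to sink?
Maximum flow = 6

Max flow: 6

Flow assignment:
  0 → 1: 6/18
  1 → 2: 6/12
  2 → 3: 6/6
  3 → 4: 6/9
  4 → 6: 6/6
  6 → 7: 1/17
  6 → 9: 5/5
  7 → 8: 1/16
  8 → 9: 1/15
  9 → 10: 6/10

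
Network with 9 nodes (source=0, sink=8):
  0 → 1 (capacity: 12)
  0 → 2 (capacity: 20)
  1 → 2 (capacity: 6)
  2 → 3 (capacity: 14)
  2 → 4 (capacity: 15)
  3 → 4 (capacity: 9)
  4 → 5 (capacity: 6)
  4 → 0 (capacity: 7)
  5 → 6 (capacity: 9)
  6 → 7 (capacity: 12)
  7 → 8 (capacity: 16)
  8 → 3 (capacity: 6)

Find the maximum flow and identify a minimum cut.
Max flow = 6, Min cut edges: (4,5)

Maximum flow: 6
Minimum cut: (4,5)
Partition: S = [0, 1, 2, 3, 4], T = [5, 6, 7, 8]

Max-flow min-cut theorem verified: both equal 6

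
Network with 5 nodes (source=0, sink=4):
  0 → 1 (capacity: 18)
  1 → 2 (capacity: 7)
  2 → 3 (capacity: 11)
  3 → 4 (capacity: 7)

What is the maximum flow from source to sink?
Maximum flow = 7

Max flow: 7

Flow assignment:
  0 → 1: 7/18
  1 → 2: 7/7
  2 → 3: 7/11
  3 → 4: 7/7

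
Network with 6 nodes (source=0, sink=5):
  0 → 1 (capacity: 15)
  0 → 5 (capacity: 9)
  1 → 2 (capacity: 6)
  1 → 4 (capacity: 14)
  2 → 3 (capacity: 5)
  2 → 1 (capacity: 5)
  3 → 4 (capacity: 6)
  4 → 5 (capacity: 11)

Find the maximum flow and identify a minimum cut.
Max flow = 20, Min cut edges: (0,5), (4,5)

Maximum flow: 20
Minimum cut: (0,5), (4,5)
Partition: S = [0, 1, 2, 3, 4], T = [5]

Max-flow min-cut theorem verified: both equal 20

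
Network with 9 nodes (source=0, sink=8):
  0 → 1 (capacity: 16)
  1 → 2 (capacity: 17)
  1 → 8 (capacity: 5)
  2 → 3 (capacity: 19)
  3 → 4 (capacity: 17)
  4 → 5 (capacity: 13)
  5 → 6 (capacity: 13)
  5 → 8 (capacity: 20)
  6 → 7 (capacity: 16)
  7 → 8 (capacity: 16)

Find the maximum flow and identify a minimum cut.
Max flow = 16, Min cut edges: (0,1)

Maximum flow: 16
Minimum cut: (0,1)
Partition: S = [0], T = [1, 2, 3, 4, 5, 6, 7, 8]

Max-flow min-cut theorem verified: both equal 16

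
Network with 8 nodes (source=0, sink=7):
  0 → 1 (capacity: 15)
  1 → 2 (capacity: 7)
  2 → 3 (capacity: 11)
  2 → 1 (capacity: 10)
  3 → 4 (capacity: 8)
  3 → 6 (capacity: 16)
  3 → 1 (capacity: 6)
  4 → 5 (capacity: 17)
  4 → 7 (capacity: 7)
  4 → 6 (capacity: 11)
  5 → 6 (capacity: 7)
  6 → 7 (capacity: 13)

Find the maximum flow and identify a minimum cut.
Max flow = 7, Min cut edges: (1,2)

Maximum flow: 7
Minimum cut: (1,2)
Partition: S = [0, 1], T = [2, 3, 4, 5, 6, 7]

Max-flow min-cut theorem verified: both equal 7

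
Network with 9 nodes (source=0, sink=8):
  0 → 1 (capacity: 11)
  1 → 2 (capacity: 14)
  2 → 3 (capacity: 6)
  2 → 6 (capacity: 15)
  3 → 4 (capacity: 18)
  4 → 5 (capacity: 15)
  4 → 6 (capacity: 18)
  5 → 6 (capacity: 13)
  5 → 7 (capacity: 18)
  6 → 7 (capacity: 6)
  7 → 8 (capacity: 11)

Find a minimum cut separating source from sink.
Min cut value = 11, edges: (7,8)

Min cut value: 11
Partition: S = [0, 1, 2, 3, 4, 5, 6, 7], T = [8]
Cut edges: (7,8)

By max-flow min-cut theorem, max flow = min cut = 11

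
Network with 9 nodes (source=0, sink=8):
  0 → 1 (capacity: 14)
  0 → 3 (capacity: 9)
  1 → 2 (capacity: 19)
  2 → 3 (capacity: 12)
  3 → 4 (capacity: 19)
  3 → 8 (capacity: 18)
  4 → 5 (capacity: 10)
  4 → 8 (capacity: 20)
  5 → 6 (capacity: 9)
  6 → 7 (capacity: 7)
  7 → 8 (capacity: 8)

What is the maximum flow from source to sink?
Maximum flow = 21

Max flow: 21

Flow assignment:
  0 → 1: 12/14
  0 → 3: 9/9
  1 → 2: 12/19
  2 → 3: 12/12
  3 → 4: 3/19
  3 → 8: 18/18
  4 → 8: 3/20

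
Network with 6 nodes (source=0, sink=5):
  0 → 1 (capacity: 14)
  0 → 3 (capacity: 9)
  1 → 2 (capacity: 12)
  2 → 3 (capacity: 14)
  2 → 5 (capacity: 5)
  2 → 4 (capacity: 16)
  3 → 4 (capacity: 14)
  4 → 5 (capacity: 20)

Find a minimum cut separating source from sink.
Min cut value = 21, edges: (0,3), (1,2)

Min cut value: 21
Partition: S = [0, 1], T = [2, 3, 4, 5]
Cut edges: (0,3), (1,2)

By max-flow min-cut theorem, max flow = min cut = 21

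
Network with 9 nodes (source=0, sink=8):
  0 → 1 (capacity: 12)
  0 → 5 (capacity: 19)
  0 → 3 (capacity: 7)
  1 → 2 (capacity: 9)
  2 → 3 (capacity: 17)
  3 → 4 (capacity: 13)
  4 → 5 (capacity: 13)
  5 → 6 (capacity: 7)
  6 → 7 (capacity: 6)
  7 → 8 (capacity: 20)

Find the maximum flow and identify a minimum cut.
Max flow = 6, Min cut edges: (6,7)

Maximum flow: 6
Minimum cut: (6,7)
Partition: S = [0, 1, 2, 3, 4, 5, 6], T = [7, 8]

Max-flow min-cut theorem verified: both equal 6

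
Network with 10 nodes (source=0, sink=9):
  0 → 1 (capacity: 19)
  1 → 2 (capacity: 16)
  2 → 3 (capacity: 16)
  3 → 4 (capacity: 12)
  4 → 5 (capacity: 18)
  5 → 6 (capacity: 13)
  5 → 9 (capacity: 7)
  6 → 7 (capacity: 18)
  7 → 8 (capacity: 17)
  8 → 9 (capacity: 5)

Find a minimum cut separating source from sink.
Min cut value = 12, edges: (5,9), (8,9)

Min cut value: 12
Partition: S = [0, 1, 2, 3, 4, 5, 6, 7, 8], T = [9]
Cut edges: (5,9), (8,9)

By max-flow min-cut theorem, max flow = min cut = 12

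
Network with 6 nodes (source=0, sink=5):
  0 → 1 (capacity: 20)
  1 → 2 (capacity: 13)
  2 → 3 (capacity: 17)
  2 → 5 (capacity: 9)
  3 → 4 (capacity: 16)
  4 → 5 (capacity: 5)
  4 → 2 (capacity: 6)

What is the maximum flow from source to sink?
Maximum flow = 13

Max flow: 13

Flow assignment:
  0 → 1: 13/20
  1 → 2: 13/13
  2 → 3: 4/17
  2 → 5: 9/9
  3 → 4: 4/16
  4 → 5: 4/5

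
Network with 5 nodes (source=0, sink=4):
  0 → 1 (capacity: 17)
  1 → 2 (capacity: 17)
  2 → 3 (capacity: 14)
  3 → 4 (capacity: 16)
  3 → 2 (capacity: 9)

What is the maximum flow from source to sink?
Maximum flow = 14

Max flow: 14

Flow assignment:
  0 → 1: 14/17
  1 → 2: 14/17
  2 → 3: 14/14
  3 → 4: 14/16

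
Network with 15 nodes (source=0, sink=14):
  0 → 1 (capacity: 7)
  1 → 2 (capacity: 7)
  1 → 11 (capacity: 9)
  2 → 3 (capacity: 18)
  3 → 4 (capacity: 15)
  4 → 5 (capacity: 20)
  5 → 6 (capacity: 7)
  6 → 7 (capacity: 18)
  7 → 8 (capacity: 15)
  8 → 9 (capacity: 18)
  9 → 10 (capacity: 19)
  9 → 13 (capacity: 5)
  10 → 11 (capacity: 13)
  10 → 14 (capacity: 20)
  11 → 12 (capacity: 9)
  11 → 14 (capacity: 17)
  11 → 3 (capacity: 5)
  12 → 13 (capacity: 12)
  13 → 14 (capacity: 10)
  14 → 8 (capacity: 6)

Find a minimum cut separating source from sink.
Min cut value = 7, edges: (0,1)

Min cut value: 7
Partition: S = [0], T = [1, 2, 3, 4, 5, 6, 7, 8, 9, 10, 11, 12, 13, 14]
Cut edges: (0,1)

By max-flow min-cut theorem, max flow = min cut = 7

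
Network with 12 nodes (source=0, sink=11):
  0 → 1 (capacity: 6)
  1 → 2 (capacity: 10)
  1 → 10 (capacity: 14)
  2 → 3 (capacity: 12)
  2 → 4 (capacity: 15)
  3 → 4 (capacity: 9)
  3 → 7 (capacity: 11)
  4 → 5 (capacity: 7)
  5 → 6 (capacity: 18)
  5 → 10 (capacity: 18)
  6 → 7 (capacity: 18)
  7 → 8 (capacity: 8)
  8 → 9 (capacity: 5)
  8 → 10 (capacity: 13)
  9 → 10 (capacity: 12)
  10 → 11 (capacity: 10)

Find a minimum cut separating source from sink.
Min cut value = 6, edges: (0,1)

Min cut value: 6
Partition: S = [0], T = [1, 2, 3, 4, 5, 6, 7, 8, 9, 10, 11]
Cut edges: (0,1)

By max-flow min-cut theorem, max flow = min cut = 6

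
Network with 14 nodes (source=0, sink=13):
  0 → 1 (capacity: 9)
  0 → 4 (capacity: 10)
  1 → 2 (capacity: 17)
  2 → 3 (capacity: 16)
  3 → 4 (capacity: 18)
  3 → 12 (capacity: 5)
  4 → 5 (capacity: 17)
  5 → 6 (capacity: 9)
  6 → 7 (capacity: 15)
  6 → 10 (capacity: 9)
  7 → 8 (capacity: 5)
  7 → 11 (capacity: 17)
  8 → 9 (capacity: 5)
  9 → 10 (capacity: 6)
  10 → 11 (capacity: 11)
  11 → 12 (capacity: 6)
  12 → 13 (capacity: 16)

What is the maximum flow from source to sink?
Maximum flow = 11

Max flow: 11

Flow assignment:
  0 → 1: 5/9
  0 → 4: 6/10
  1 → 2: 5/17
  2 → 3: 5/16
  3 → 12: 5/5
  4 → 5: 6/17
  5 → 6: 6/9
  6 → 7: 6/15
  7 → 11: 6/17
  11 → 12: 6/6
  12 → 13: 11/16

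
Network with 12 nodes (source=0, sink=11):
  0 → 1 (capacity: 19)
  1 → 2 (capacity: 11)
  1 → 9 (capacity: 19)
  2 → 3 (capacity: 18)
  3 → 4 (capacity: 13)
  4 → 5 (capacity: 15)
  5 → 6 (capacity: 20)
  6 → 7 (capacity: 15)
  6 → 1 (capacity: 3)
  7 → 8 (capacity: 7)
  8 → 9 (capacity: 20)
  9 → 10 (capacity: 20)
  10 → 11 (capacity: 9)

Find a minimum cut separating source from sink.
Min cut value = 9, edges: (10,11)

Min cut value: 9
Partition: S = [0, 1, 2, 3, 4, 5, 6, 7, 8, 9, 10], T = [11]
Cut edges: (10,11)

By max-flow min-cut theorem, max flow = min cut = 9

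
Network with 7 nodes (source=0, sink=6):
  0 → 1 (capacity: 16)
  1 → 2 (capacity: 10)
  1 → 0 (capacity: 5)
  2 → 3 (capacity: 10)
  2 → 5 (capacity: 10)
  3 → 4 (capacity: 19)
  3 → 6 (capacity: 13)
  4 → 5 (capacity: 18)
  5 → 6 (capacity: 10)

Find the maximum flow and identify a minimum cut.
Max flow = 10, Min cut edges: (1,2)

Maximum flow: 10
Minimum cut: (1,2)
Partition: S = [0, 1], T = [2, 3, 4, 5, 6]

Max-flow min-cut theorem verified: both equal 10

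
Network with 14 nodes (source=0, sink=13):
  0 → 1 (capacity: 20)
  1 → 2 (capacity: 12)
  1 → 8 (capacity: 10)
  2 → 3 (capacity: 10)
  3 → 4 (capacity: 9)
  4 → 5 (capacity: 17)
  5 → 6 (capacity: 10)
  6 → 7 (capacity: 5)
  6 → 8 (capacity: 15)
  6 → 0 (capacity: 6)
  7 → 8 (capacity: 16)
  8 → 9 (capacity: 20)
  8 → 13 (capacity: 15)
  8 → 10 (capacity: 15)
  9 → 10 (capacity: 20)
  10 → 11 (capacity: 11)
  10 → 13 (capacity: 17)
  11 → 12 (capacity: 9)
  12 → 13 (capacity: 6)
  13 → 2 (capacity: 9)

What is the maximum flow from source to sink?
Maximum flow = 19

Max flow: 19

Flow assignment:
  0 → 1: 19/20
  1 → 2: 9/12
  1 → 8: 10/10
  2 → 3: 9/10
  3 → 4: 9/9
  4 → 5: 9/17
  5 → 6: 9/10
  6 → 8: 9/15
  8 → 13: 15/15
  8 → 10: 4/15
  10 → 13: 4/17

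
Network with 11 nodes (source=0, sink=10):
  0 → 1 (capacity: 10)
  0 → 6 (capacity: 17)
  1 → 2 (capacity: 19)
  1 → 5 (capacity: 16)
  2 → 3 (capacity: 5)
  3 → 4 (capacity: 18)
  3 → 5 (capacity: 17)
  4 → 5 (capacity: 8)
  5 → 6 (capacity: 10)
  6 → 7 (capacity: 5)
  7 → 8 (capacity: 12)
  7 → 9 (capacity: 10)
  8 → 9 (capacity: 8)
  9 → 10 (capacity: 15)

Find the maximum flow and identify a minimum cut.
Max flow = 5, Min cut edges: (6,7)

Maximum flow: 5
Minimum cut: (6,7)
Partition: S = [0, 1, 2, 3, 4, 5, 6], T = [7, 8, 9, 10]

Max-flow min-cut theorem verified: both equal 5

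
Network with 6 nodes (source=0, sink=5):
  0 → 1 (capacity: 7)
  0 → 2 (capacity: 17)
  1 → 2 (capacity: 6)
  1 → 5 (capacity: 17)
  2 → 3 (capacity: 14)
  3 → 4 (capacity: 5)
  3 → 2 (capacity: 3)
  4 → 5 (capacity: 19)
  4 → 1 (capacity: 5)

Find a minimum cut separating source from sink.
Min cut value = 12, edges: (0,1), (3,4)

Min cut value: 12
Partition: S = [0, 2, 3], T = [1, 4, 5]
Cut edges: (0,1), (3,4)

By max-flow min-cut theorem, max flow = min cut = 12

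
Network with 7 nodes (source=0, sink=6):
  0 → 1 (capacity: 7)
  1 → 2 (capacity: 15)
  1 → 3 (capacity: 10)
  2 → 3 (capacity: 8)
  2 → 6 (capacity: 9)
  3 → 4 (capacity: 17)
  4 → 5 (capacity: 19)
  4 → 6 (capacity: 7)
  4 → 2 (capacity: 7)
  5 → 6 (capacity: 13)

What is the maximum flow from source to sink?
Maximum flow = 7

Max flow: 7

Flow assignment:
  0 → 1: 7/7
  1 → 2: 7/15
  2 → 6: 7/9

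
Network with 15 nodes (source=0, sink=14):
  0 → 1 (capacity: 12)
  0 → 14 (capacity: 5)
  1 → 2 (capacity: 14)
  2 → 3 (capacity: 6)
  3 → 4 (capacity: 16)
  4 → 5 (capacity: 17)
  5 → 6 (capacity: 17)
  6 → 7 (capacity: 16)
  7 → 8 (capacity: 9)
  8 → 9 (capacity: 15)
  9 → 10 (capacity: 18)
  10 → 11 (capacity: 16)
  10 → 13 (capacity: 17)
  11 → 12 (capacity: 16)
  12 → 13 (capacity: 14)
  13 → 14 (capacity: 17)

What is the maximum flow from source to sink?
Maximum flow = 11

Max flow: 11

Flow assignment:
  0 → 1: 6/12
  0 → 14: 5/5
  1 → 2: 6/14
  2 → 3: 6/6
  3 → 4: 6/16
  4 → 5: 6/17
  5 → 6: 6/17
  6 → 7: 6/16
  7 → 8: 6/9
  8 → 9: 6/15
  9 → 10: 6/18
  10 → 13: 6/17
  13 → 14: 6/17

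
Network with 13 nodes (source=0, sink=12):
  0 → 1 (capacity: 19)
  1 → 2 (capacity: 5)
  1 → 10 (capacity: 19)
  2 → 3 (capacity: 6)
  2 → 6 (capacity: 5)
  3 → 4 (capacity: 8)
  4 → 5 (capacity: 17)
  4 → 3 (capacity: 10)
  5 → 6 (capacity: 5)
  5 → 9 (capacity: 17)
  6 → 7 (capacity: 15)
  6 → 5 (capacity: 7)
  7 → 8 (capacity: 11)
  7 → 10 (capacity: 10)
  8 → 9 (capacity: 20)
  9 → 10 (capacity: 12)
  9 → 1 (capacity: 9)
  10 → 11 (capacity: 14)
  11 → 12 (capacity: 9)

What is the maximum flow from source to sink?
Maximum flow = 9

Max flow: 9

Flow assignment:
  0 → 1: 9/19
  1 → 10: 9/19
  10 → 11: 9/14
  11 → 12: 9/9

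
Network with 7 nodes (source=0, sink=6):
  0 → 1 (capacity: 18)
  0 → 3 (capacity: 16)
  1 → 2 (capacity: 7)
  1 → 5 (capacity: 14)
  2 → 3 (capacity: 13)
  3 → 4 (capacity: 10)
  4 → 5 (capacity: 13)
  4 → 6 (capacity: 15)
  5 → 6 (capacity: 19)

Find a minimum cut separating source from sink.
Min cut value = 24, edges: (1,5), (3,4)

Min cut value: 24
Partition: S = [0, 1, 2, 3], T = [4, 5, 6]
Cut edges: (1,5), (3,4)

By max-flow min-cut theorem, max flow = min cut = 24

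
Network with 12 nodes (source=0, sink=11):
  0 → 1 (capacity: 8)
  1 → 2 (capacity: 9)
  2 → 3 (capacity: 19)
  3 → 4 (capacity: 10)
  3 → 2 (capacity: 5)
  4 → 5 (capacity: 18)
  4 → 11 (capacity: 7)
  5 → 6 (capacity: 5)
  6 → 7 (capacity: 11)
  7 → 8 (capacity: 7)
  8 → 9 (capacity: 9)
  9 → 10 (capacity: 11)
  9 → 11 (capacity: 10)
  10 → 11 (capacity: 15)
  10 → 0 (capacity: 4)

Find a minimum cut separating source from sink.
Min cut value = 8, edges: (0,1)

Min cut value: 8
Partition: S = [0], T = [1, 2, 3, 4, 5, 6, 7, 8, 9, 10, 11]
Cut edges: (0,1)

By max-flow min-cut theorem, max flow = min cut = 8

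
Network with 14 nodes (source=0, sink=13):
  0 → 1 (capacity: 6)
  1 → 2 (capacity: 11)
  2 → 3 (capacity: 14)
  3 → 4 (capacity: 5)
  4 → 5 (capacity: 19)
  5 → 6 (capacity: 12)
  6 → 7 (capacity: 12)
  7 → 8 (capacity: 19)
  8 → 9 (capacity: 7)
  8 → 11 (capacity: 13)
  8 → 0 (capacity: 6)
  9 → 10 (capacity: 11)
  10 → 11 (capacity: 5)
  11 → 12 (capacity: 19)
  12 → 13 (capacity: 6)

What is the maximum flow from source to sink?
Maximum flow = 5

Max flow: 5

Flow assignment:
  0 → 1: 5/6
  1 → 2: 5/11
  2 → 3: 5/14
  3 → 4: 5/5
  4 → 5: 5/19
  5 → 6: 5/12
  6 → 7: 5/12
  7 → 8: 5/19
  8 → 11: 5/13
  11 → 12: 5/19
  12 → 13: 5/6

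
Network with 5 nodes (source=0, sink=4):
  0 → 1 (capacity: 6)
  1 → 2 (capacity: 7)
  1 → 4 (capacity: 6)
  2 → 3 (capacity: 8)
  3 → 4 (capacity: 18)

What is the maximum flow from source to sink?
Maximum flow = 6

Max flow: 6

Flow assignment:
  0 → 1: 6/6
  1 → 4: 6/6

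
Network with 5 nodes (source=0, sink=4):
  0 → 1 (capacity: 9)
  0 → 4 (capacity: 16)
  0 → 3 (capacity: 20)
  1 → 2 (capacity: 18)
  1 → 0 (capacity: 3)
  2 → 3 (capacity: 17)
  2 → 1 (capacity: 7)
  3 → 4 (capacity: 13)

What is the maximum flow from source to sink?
Maximum flow = 29

Max flow: 29

Flow assignment:
  0 → 1: 9/9
  0 → 4: 16/16
  0 → 3: 4/20
  1 → 2: 9/18
  2 → 3: 9/17
  3 → 4: 13/13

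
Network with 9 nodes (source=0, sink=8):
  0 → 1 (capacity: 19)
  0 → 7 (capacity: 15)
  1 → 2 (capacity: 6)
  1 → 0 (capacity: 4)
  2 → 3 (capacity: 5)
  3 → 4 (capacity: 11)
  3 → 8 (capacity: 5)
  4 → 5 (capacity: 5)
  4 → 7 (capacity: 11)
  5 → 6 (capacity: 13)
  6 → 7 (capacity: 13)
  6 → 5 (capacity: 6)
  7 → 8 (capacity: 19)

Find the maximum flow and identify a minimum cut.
Max flow = 20, Min cut edges: (0,7), (2,3)

Maximum flow: 20
Minimum cut: (0,7), (2,3)
Partition: S = [0, 1, 2], T = [3, 4, 5, 6, 7, 8]

Max-flow min-cut theorem verified: both equal 20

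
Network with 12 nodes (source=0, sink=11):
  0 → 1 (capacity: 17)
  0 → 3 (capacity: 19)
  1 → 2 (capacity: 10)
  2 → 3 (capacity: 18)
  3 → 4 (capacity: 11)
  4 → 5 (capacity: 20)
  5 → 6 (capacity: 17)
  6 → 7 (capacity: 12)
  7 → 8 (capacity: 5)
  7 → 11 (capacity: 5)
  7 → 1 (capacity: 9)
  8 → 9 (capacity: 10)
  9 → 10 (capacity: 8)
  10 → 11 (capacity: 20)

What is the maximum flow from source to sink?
Maximum flow = 10

Max flow: 10

Flow assignment:
  0 → 1: 10/17
  1 → 2: 10/10
  2 → 3: 10/18
  3 → 4: 10/11
  4 → 5: 10/20
  5 → 6: 10/17
  6 → 7: 10/12
  7 → 8: 5/5
  7 → 11: 5/5
  8 → 9: 5/10
  9 → 10: 5/8
  10 → 11: 5/20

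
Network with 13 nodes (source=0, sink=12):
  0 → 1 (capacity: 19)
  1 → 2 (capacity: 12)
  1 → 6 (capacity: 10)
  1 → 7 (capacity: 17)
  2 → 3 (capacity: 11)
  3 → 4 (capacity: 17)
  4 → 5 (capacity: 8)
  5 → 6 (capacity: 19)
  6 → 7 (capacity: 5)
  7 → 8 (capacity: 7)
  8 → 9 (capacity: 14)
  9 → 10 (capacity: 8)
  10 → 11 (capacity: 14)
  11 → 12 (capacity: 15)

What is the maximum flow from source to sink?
Maximum flow = 7

Max flow: 7

Flow assignment:
  0 → 1: 7/19
  1 → 7: 7/17
  7 → 8: 7/7
  8 → 9: 7/14
  9 → 10: 7/8
  10 → 11: 7/14
  11 → 12: 7/15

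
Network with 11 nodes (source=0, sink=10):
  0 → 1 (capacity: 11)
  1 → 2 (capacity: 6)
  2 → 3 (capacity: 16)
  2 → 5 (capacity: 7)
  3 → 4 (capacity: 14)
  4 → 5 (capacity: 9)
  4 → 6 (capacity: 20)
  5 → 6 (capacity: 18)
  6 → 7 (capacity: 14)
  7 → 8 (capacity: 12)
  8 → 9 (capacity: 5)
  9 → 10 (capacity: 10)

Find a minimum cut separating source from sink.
Min cut value = 5, edges: (8,9)

Min cut value: 5
Partition: S = [0, 1, 2, 3, 4, 5, 6, 7, 8], T = [9, 10]
Cut edges: (8,9)

By max-flow min-cut theorem, max flow = min cut = 5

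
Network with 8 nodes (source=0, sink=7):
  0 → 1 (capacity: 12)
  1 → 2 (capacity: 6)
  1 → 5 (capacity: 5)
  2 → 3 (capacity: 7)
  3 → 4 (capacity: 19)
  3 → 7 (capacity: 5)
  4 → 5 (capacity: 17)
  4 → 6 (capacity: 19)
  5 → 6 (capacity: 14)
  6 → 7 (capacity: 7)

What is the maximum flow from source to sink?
Maximum flow = 11

Max flow: 11

Flow assignment:
  0 → 1: 11/12
  1 → 2: 6/6
  1 → 5: 5/5
  2 → 3: 6/7
  3 → 4: 1/19
  3 → 7: 5/5
  4 → 6: 1/19
  5 → 6: 5/14
  6 → 7: 6/7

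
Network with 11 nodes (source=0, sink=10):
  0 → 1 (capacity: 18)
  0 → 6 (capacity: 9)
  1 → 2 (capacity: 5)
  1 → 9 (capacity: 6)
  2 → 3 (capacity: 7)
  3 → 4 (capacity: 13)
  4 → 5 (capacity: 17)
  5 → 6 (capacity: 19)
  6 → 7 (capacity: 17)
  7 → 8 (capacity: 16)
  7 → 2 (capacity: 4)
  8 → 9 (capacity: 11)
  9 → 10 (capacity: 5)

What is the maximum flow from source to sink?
Maximum flow = 5

Max flow: 5

Flow assignment:
  0 → 1: 5/18
  1 → 2: 5/5
  2 → 3: 5/7
  3 → 4: 5/13
  4 → 5: 5/17
  5 → 6: 5/19
  6 → 7: 5/17
  7 → 8: 5/16
  8 → 9: 5/11
  9 → 10: 5/5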